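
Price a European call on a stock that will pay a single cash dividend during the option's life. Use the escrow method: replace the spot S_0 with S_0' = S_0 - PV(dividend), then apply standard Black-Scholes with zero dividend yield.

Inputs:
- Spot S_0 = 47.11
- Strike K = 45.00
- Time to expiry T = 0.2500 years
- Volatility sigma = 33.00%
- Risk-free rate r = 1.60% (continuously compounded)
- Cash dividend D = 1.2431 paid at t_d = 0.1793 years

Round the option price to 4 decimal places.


Answer: Price = 3.5358

Derivation:
PV(D) = D * exp(-r * t_d) = 1.2431 * 0.99713531 = 1.23953891
S_0' = S_0 - PV(D) = 47.1100 - 1.23953891 = 45.87046109
d1 = (ln(S_0'/K) + (r + sigma^2/2)*T) / (sigma*sqrt(T)) = 0.22285679
d2 = d1 - sigma*sqrt(T) = 0.05785679
exp(-rT) = 0.99600799
N(d1) = 0.58817652; N(d2) = 0.52306865
C = S_0' * N(d1) - K * exp(-rT) * N(d2) = 45.87046109 * 0.58817652 - 45.0000 * 0.99600799 * 0.52306865 = 3.5358


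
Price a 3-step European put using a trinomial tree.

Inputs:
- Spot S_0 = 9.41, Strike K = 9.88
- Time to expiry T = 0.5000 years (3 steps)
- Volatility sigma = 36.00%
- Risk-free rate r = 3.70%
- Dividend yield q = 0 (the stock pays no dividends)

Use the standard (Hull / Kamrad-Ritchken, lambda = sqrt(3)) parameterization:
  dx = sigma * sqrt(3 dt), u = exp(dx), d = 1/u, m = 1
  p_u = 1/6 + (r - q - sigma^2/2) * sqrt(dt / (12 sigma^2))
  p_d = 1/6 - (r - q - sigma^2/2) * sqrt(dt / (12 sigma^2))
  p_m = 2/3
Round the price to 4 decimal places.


dt = T/N = 0.166667; dx = sigma*sqrt(3*dt) = 0.254558
u = exp(dx) = 1.289892; d = 1/u = 0.775259
p_u = 0.157566, p_m = 0.666667, p_d = 0.175767
Discount per step: exp(-r*dt) = 0.993852
Stock lattice S(k, j) with j the centered position index:
  k=0: S(0,+0) = 9.4100
  k=1: S(1,-1) = 7.2952; S(1,+0) = 9.4100; S(1,+1) = 12.1379
  k=2: S(2,-2) = 5.6557; S(2,-1) = 7.2952; S(2,+0) = 9.4100; S(2,+1) = 12.1379; S(2,+2) = 15.6566
  k=3: S(3,-3) = 4.3846; S(3,-2) = 5.6557; S(3,-1) = 7.2952; S(3,+0) = 9.4100; S(3,+1) = 12.1379; S(3,+2) = 15.6566; S(3,+3) = 20.1953
Terminal payoffs V(N, j) = max(K - S_T, 0):
  V(3,-3) = 5.495403; V(3,-2) = 4.224344; V(3,-1) = 2.584815; V(3,+0) = 0.470000; V(3,+1) = 0.000000; V(3,+2) = 0.000000; V(3,+3) = 0.000000
Backward induction: V(k, j) = exp(-r*dt) * [p_u * V(k+1, j+1) + p_m * V(k+1, j) + p_d * V(k+1, j-1)]
  V(2,-2) = exp(-r*dt) * [p_u*2.584815 + p_m*4.224344 + p_d*5.495403] = 4.163666
  V(2,-1) = exp(-r*dt) * [p_u*0.470000 + p_m*2.584815 + p_d*4.224344] = 2.524154
  V(2,+0) = exp(-r*dt) * [p_u*0.000000 + p_m*0.470000 + p_d*2.584815] = 0.762940
  V(2,+1) = exp(-r*dt) * [p_u*0.000000 + p_m*0.000000 + p_d*0.470000] = 0.082103
  V(2,+2) = exp(-r*dt) * [p_u*0.000000 + p_m*0.000000 + p_d*0.000000] = 0.000000
  V(1,-1) = exp(-r*dt) * [p_u*0.762940 + p_m*2.524154 + p_d*4.163666] = 2.519236
  V(1,+0) = exp(-r*dt) * [p_u*0.082103 + p_m*0.762940 + p_d*2.524154] = 0.959294
  V(1,+1) = exp(-r*dt) * [p_u*0.000000 + p_m*0.082103 + p_d*0.762940] = 0.187674
  V(0,+0) = exp(-r*dt) * [p_u*0.187674 + p_m*0.959294 + p_d*2.519236] = 1.105064

Answer: Price = V(0,0) = 1.1051


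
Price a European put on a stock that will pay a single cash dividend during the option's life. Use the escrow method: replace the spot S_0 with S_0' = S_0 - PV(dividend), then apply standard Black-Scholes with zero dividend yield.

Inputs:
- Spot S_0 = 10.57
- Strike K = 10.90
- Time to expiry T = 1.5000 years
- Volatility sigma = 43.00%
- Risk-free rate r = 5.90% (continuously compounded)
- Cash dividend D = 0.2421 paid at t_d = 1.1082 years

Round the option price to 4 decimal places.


PV(D) = D * exp(-r * t_d) = 0.2421 * 0.93670789 = 0.22677698
S_0' = S_0 - PV(D) = 10.5700 - 0.22677698 = 10.34322302
d1 = (ln(S_0'/K) + (r + sigma^2/2)*T) / (sigma*sqrt(T)) = 0.33180852
d2 = d1 - sigma*sqrt(T) = -0.19483178
exp(-rT) = 0.91530311
N(-d1) = 0.37001693; N(-d2) = 0.57723768
P = K * exp(-rT) * N(-d2) - S_0' * N(-d1) = 10.9000 * 0.91530311 * 0.57723768 - 10.34322302 * 0.37001693 = 1.9318

Answer: Price = 1.9318


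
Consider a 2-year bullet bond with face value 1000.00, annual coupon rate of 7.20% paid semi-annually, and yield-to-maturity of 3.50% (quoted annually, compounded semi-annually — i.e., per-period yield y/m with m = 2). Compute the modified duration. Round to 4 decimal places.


Coupon per period c = face * coupon_rate / m = 36.000000
Periods per year m = 2; per-period yield y/m = 0.017500
Number of cashflows N = 4
Cashflows (t years, CF_t, discount factor 1/(1+y/m)^(m*t), PV):
  t = 0.5000: CF_t = 36.000000, DF = 0.982801, PV = 35.380835
  t = 1.0000: CF_t = 36.000000, DF = 0.965898, PV = 34.772320
  t = 1.5000: CF_t = 36.000000, DF = 0.949285, PV = 34.174270
  t = 2.0000: CF_t = 1036.000000, DF = 0.932959, PV = 966.545012
Price P = sum_t PV_t = 1070.872437
First compute Macaulay numerator sum_t t * PV_t:
  t * PV_t at t = 0.5000: 17.690418
  t * PV_t at t = 1.0000: 34.772320
  t * PV_t at t = 1.5000: 51.261405
  t * PV_t at t = 2.0000: 1933.090024
Macaulay duration D = 2036.814166 / 1070.872437 = 1.902014
Modified duration = D / (1 + y/m) = 1.902014 / (1 + 0.017500) = 1.869301

Answer: Modified duration = 1.8693


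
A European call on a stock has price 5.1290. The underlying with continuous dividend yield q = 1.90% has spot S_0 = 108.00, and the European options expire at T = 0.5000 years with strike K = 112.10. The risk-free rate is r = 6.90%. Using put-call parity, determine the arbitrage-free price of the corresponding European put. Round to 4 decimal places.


Put-call parity: C - P = S_0 * exp(-qT) - K * exp(-rT).
S_0 * exp(-qT) = 108.0000 * 0.99054498 = 106.97885810
K * exp(-rT) = 112.1000 * 0.96608834 = 108.29850288
P = C - S*exp(-qT) + K*exp(-rT)
P = 5.1290 - 106.97885810 + 108.29850288 = 6.4486

Answer: Put price = 6.4486


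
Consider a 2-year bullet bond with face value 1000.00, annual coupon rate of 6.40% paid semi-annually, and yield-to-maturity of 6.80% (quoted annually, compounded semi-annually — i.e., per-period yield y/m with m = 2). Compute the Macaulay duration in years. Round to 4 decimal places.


Answer: Macaulay duration = 1.9085 years

Derivation:
Coupon per period c = face * coupon_rate / m = 32.000000
Periods per year m = 2; per-period yield y/m = 0.034000
Number of cashflows N = 4
Cashflows (t years, CF_t, discount factor 1/(1+y/m)^(m*t), PV):
  t = 0.5000: CF_t = 32.000000, DF = 0.967118, PV = 30.947776
  t = 1.0000: CF_t = 32.000000, DF = 0.935317, PV = 29.930151
  t = 1.5000: CF_t = 32.000000, DF = 0.904562, PV = 28.945987
  t = 2.0000: CF_t = 1032.000000, DF = 0.874818, PV = 902.812456
Price P = sum_t PV_t = 992.636369
Macaulay numerator sum_t t * PV_t:
  t * PV_t at t = 0.5000: 15.473888
  t * PV_t at t = 1.0000: 29.930151
  t * PV_t at t = 1.5000: 43.418980
  t * PV_t at t = 2.0000: 1805.624912
Macaulay duration D = (sum_t t * PV_t) / P = 1894.447930 / 992.636369 = 1.908501


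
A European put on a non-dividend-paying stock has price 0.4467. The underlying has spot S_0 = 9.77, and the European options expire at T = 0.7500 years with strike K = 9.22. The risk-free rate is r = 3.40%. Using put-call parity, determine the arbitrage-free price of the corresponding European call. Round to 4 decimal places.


Answer: Call price = 1.2288

Derivation:
Put-call parity: C - P = S_0 * exp(-qT) - K * exp(-rT).
S_0 * exp(-qT) = 9.7700 * 1.00000000 = 9.77000000
K * exp(-rT) = 9.2200 * 0.97482238 = 8.98786233
C = P + S*exp(-qT) - K*exp(-rT)
C = 0.4467 + 9.77000000 - 8.98786233 = 1.2288


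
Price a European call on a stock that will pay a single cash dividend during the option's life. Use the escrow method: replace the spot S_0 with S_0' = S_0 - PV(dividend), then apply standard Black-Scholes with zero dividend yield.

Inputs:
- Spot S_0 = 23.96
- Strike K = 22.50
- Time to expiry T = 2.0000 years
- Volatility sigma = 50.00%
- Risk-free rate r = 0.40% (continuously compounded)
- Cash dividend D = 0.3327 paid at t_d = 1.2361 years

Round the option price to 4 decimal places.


PV(D) = D * exp(-r * t_d) = 0.3327 * 0.99506780 = 0.33105906
S_0' = S_0 - PV(D) = 23.9600 - 0.33105906 = 23.62894094
d1 = (ln(S_0'/K) + (r + sigma^2/2)*T) / (sigma*sqrt(T)) = 0.43410270
d2 = d1 - sigma*sqrt(T) = -0.27300408
exp(-rT) = 0.99203191
N(d1) = 0.66789307; N(d2) = 0.39242504
C = S_0' * N(d1) - K * exp(-rT) * N(d2) = 23.62894094 * 0.66789307 - 22.5000 * 0.99203191 * 0.39242504 = 7.0224

Answer: Price = 7.0224


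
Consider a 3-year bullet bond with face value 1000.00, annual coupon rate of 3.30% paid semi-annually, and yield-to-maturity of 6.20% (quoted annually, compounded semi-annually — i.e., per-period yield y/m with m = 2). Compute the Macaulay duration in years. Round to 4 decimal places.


Coupon per period c = face * coupon_rate / m = 16.500000
Periods per year m = 2; per-period yield y/m = 0.031000
Number of cashflows N = 6
Cashflows (t years, CF_t, discount factor 1/(1+y/m)^(m*t), PV):
  t = 0.5000: CF_t = 16.500000, DF = 0.969932, PV = 16.003880
  t = 1.0000: CF_t = 16.500000, DF = 0.940768, PV = 15.522677
  t = 1.5000: CF_t = 16.500000, DF = 0.912481, PV = 15.055943
  t = 2.0000: CF_t = 16.500000, DF = 0.885045, PV = 14.603242
  t = 2.5000: CF_t = 16.500000, DF = 0.858434, PV = 14.164153
  t = 3.0000: CF_t = 1016.500000, DF = 0.832622, PV = 846.360509
Price P = sum_t PV_t = 921.710404
Macaulay numerator sum_t t * PV_t:
  t * PV_t at t = 0.5000: 8.001940
  t * PV_t at t = 1.0000: 15.522677
  t * PV_t at t = 1.5000: 22.583914
  t * PV_t at t = 2.0000: 29.206484
  t * PV_t at t = 2.5000: 35.410383
  t * PV_t at t = 3.0000: 2539.081528
Macaulay duration D = (sum_t t * PV_t) / P = 2649.806926 / 921.710404 = 2.874880

Answer: Macaulay duration = 2.8749 years


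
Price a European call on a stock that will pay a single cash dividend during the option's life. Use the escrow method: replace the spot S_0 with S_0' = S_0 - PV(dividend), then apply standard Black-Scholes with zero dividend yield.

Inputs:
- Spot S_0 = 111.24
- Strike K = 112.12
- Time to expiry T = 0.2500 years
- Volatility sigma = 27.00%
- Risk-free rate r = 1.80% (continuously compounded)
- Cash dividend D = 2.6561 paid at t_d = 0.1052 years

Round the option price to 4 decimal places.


PV(D) = D * exp(-r * t_d) = 2.6561 * 0.99810819 = 2.65107517
S_0' = S_0 - PV(D) = 111.2400 - 2.65107517 = 108.58892483
d1 = (ln(S_0'/K) + (r + sigma^2/2)*T) / (sigma*sqrt(T)) = -0.13620597
d2 = d1 - sigma*sqrt(T) = -0.27120597
exp(-rT) = 0.99551011
N(d1) = 0.44582923; N(d2) = 0.39311631
C = S_0' * N(d1) - K * exp(-rT) * N(d2) = 108.58892483 * 0.44582923 - 112.1200 * 0.99551011 * 0.39311631 = 4.5338

Answer: Price = 4.5338


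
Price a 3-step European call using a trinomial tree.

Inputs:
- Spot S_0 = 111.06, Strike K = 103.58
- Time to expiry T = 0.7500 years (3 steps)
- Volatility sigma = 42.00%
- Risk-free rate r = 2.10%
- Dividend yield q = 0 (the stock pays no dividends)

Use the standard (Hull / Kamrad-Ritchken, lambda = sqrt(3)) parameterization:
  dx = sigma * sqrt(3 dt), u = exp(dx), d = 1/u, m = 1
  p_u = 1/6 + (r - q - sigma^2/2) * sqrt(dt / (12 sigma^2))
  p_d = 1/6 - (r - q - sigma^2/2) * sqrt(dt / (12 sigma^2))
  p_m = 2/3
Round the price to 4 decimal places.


Answer: Price = V(0,0) = 20.0106

Derivation:
dt = T/N = 0.250000; dx = sigma*sqrt(3*dt) = 0.363731
u = exp(dx) = 1.438687; d = 1/u = 0.695078
p_u = 0.143573, p_m = 0.666667, p_d = 0.189761
Discount per step: exp(-r*dt) = 0.994764
Stock lattice S(k, j) with j the centered position index:
  k=0: S(0,+0) = 111.0600
  k=1: S(1,-1) = 77.1954; S(1,+0) = 111.0600; S(1,+1) = 159.7805
  k=2: S(2,-2) = 53.6569; S(2,-1) = 77.1954; S(2,+0) = 111.0600; S(2,+1) = 159.7805; S(2,+2) = 229.8741
  k=3: S(3,-3) = 37.2957; S(3,-2) = 53.6569; S(3,-1) = 77.1954; S(3,+0) = 111.0600; S(3,+1) = 159.7805; S(3,+2) = 229.8741; S(3,+3) = 330.7169
Terminal payoffs V(N, j) = max(S_T - K, 0):
  V(3,-3) = 0.000000; V(3,-2) = 0.000000; V(3,-1) = 0.000000; V(3,+0) = 7.480000; V(3,+1) = 56.200543; V(3,+2) = 126.294138; V(3,+3) = 227.136861
Backward induction: V(k, j) = exp(-r*dt) * [p_u * V(k+1, j+1) + p_m * V(k+1, j) + p_d * V(k+1, j-1)]
  V(2,-2) = exp(-r*dt) * [p_u*0.000000 + p_m*0.000000 + p_d*0.000000] = 0.000000
  V(2,-1) = exp(-r*dt) * [p_u*7.480000 + p_m*0.000000 + p_d*0.000000] = 1.068300
  V(2,+0) = exp(-r*dt) * [p_u*56.200543 + p_m*7.480000 + p_d*0.000000] = 12.987166
  V(2,+1) = exp(-r*dt) * [p_u*126.294138 + p_m*56.200543 + p_d*7.480000] = 56.720259
  V(2,+2) = exp(-r*dt) * [p_u*227.136861 + p_m*126.294138 + p_d*56.200543] = 126.803917
  V(1,-1) = exp(-r*dt) * [p_u*12.987166 + p_m*1.068300 + p_d*0.000000] = 2.563309
  V(1,+0) = exp(-r*dt) * [p_u*56.720259 + p_m*12.987166 + p_d*1.068300] = 16.915271
  V(1,+1) = exp(-r*dt) * [p_u*126.803917 + p_m*56.720259 + p_d*12.987166] = 58.177300
  V(0,+0) = exp(-r*dt) * [p_u*58.177300 + p_m*16.915271 + p_d*2.563309] = 20.010601


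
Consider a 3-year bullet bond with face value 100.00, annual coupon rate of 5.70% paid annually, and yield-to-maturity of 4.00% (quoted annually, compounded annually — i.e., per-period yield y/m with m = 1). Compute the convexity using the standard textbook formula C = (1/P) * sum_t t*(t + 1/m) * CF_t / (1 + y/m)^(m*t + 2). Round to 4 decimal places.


Answer: Convexity = 10.3316

Derivation:
Coupon per period c = face * coupon_rate / m = 5.700000
Periods per year m = 1; per-period yield y/m = 0.040000
Number of cashflows N = 3
Cashflows (t years, CF_t, discount factor 1/(1+y/m)^(m*t), PV):
  t = 1.0000: CF_t = 5.700000, DF = 0.961538, PV = 5.480769
  t = 2.0000: CF_t = 5.700000, DF = 0.924556, PV = 5.269970
  t = 3.0000: CF_t = 105.700000, DF = 0.888996, PV = 93.966915
Price P = sum_t PV_t = 104.717655
Convexity numerator sum_t t*(t + 1/m) * CF_t / (1+y/m)^(m*t + 2):
  t = 1.0000: term = 10.134558
  t = 2.0000: term = 29.234303
  t = 3.0000: term = 1042.532342
Convexity = (1/P) * sum = 1081.901204 / 104.717655 = 10.331603


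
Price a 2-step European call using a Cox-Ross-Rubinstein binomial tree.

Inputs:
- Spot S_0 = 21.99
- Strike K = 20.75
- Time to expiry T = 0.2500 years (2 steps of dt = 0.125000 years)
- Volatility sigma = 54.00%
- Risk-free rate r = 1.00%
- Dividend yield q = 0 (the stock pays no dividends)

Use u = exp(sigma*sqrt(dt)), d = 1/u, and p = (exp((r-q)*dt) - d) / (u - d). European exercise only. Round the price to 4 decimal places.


Answer: Price = V(0,0) = 2.9881

Derivation:
dt = T/N = 0.125000
u = exp(sigma*sqrt(dt)) = 1.210361; d = 1/u = 0.826200
p = (exp((r-q)*dt) - d) / (u - d) = 0.455671
Discount per step: exp(-r*dt) = 0.998751
Stock lattice S(k, i) with i counting down-moves:
  k=0: S(0,0) = 21.9900
  k=1: S(1,0) = 26.6158; S(1,1) = 18.1681
  k=2: S(2,0) = 32.2148; S(2,1) = 21.9900; S(2,2) = 15.0105
Terminal payoffs V(N, i) = max(S_T - K, 0):
  V(2,0) = 11.464784; V(2,1) = 1.240000; V(2,2) = 0.000000
Backward induction: V(k, i) = exp(-r*dt) * [p * V(k+1, i) + (1-p) * V(k+1, i+1)].
  V(1,0) = exp(-r*dt) * [p*11.464784 + (1-p)*1.240000] = 5.891764
  V(1,1) = exp(-r*dt) * [p*1.240000 + (1-p)*0.000000] = 0.564326
  V(0,0) = exp(-r*dt) * [p*5.891764 + (1-p)*0.564326] = 2.988145


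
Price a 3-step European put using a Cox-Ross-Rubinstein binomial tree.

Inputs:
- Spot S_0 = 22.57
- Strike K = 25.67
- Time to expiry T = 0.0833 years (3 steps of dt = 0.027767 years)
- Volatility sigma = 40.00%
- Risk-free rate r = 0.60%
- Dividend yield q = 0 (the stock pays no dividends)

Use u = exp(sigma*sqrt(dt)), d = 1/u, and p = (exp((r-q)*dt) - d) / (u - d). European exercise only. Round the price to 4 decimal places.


Answer: Price = V(0,0) = 3.3028

Derivation:
dt = T/N = 0.027767
u = exp(sigma*sqrt(dt)) = 1.068925; d = 1/u = 0.935519
p = (exp((r-q)*dt) - d) / (u - d) = 0.484592
Discount per step: exp(-r*dt) = 0.999833
Stock lattice S(k, i) with i counting down-moves:
  k=0: S(0,0) = 22.5700
  k=1: S(1,0) = 24.1256; S(1,1) = 21.1147
  k=2: S(2,0) = 25.7885; S(2,1) = 22.5700; S(2,2) = 19.7532
  k=3: S(3,0) = 27.5660; S(3,1) = 24.1256; S(3,2) = 21.1147; S(3,3) = 18.4795
Terminal payoffs V(N, i) = max(K - S_T, 0):
  V(3,0) = 0.000000; V(3,1) = 1.544366; V(3,2) = 4.555326; V(3,3) = 7.190508
Backward induction: V(k, i) = exp(-r*dt) * [p * V(k+1, i) + (1-p) * V(k+1, i+1)].
  V(2,0) = exp(-r*dt) * [p*0.000000 + (1-p)*1.544366] = 0.795846
  V(2,1) = exp(-r*dt) * [p*1.544366 + (1-p)*4.555326] = 3.095724
  V(2,2) = exp(-r*dt) * [p*4.555326 + (1-p)*7.190508] = 5.912535
  V(1,0) = exp(-r*dt) * [p*0.795846 + (1-p)*3.095724] = 1.980892
  V(1,1) = exp(-r*dt) * [p*3.095724 + (1-p)*5.912535] = 4.546774
  V(0,0) = exp(-r*dt) * [p*1.980892 + (1-p)*4.546774] = 3.302818


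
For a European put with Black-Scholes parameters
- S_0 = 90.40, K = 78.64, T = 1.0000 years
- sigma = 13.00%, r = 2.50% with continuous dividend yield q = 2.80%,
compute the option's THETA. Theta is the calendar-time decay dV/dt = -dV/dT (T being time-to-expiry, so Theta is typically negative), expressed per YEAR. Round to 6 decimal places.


d1 = 1.1139522428; d2 = 0.9839522428
phi(d1) = 0.2145133440; exp(-qT) = 0.9723883668; exp(-rT) = 0.9753099120
Theta = -S*exp(-qT)*phi(d1)*sigma/(2*sqrt(T)) + r*K*exp(-rT)*N(-d2) - q*S*exp(-qT)*N(-d1)
N(-d1) = 0.1326498376; N(-d2) = 0.1625694975; sqrt(T) = 1.0000000000
Term 1 = -90.4000 * 0.9723883668 * 0.2145133440 * 0.1300 / (2 * 1.0000000000) = -1.2256764866
Term 2 = 0.0250 * 78.6400 * 0.9753099120 * 0.1625694975 = 0.3117203928
Term 3 = -0.0280 * 90.4000 * 0.9723883668 * 0.1326498376 = -0.3264922967
Theta = -1.2256764866 + (0.3117203928) + (-0.3264922967) = -1.240448

Answer: Theta = -1.240448


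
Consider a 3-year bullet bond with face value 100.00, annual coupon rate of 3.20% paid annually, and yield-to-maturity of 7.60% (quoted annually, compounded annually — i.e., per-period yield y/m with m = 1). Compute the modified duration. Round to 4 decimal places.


Answer: Modified duration = 2.6967

Derivation:
Coupon per period c = face * coupon_rate / m = 3.200000
Periods per year m = 1; per-period yield y/m = 0.076000
Number of cashflows N = 3
Cashflows (t years, CF_t, discount factor 1/(1+y/m)^(m*t), PV):
  t = 1.0000: CF_t = 3.200000, DF = 0.929368, PV = 2.973978
  t = 2.0000: CF_t = 3.200000, DF = 0.863725, PV = 2.763920
  t = 3.0000: CF_t = 103.200000, DF = 0.802718, PV = 82.840533
Price P = sum_t PV_t = 88.578430
First compute Macaulay numerator sum_t t * PV_t:
  t * PV_t at t = 1.0000: 2.973978
  t * PV_t at t = 2.0000: 5.527840
  t * PV_t at t = 3.0000: 248.521598
Macaulay duration D = 257.023416 / 88.578430 = 2.901648
Modified duration = D / (1 + y/m) = 2.901648 / (1 + 0.076000) = 2.696699


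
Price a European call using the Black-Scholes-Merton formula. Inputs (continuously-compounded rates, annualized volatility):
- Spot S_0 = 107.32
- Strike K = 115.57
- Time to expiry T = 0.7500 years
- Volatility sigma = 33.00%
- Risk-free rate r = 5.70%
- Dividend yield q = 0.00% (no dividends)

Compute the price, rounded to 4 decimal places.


Answer: Price = 10.7553

Derivation:
d1 = (ln(S/K) + (r - q + 0.5*sigma^2) * T) / (sigma * sqrt(T)) = 0.03333277
d2 = d1 - sigma * sqrt(T) = -0.25245561
exp(-rT) = 0.95815090; exp(-qT) = 1.00000000
C = S_0 * exp(-qT) * N(d1) - K * exp(-rT) * N(d2)
N(d1) = 0.51329539; N(d2) = 0.40034446
C = 107.3200 * 1.00000000 * 0.51329539 - 115.5700 * 0.95815090 * 0.40034446 = 10.7553


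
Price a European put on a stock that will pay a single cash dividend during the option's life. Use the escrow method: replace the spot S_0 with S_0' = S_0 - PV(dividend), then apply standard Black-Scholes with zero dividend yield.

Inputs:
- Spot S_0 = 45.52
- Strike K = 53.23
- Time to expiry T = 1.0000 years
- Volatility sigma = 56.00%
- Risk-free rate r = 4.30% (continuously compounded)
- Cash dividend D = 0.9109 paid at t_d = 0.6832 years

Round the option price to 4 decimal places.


Answer: Price = 14.0090

Derivation:
PV(D) = D * exp(-r * t_d) = 0.9109 * 0.97104973 = 0.88452920
S_0' = S_0 - PV(D) = 45.5200 - 0.88452920 = 44.63547080
d1 = (ln(S_0'/K) + (r + sigma^2/2)*T) / (sigma*sqrt(T)) = 0.04233340
d2 = d1 - sigma*sqrt(T) = -0.51766660
exp(-rT) = 0.95791139
N(-d1) = 0.48311646; N(-d2) = 0.69765455
P = K * exp(-rT) * N(-d2) - S_0' * N(-d1) = 53.2300 * 0.95791139 * 0.69765455 - 44.63547080 * 0.48311646 = 14.0090


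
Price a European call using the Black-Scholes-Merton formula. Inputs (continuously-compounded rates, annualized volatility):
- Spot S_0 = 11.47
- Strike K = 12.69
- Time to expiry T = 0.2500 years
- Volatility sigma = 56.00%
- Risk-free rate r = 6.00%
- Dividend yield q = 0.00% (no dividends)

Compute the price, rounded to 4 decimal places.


d1 = (ln(S/K) + (r - q + 0.5*sigma^2) * T) / (sigma * sqrt(T)) = -0.16742625
d2 = d1 - sigma * sqrt(T) = -0.44742625
exp(-rT) = 0.98511194; exp(-qT) = 1.00000000
C = S_0 * exp(-qT) * N(d1) - K * exp(-rT) * N(d2)
N(d1) = 0.43351734; N(d2) = 0.32728366
C = 11.4700 * 1.00000000 * 0.43351734 - 12.6900 * 0.98511194 * 0.32728366 = 0.8810

Answer: Price = 0.8810


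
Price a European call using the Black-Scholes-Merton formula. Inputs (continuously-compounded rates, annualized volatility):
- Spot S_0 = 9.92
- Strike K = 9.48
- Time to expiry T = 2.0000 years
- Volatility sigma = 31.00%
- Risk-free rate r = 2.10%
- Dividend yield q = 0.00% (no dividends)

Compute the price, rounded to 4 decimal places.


Answer: Price = 2.0963

Derivation:
d1 = (ln(S/K) + (r - q + 0.5*sigma^2) * T) / (sigma * sqrt(T)) = 0.41848998
d2 = d1 - sigma * sqrt(T) = -0.01991622
exp(-rT) = 0.95886978; exp(-qT) = 1.00000000
C = S_0 * exp(-qT) * N(d1) - K * exp(-rT) * N(d2)
N(d1) = 0.66220555; N(d2) = 0.49205510
C = 9.9200 * 1.00000000 * 0.66220555 - 9.4800 * 0.95886978 * 0.49205510 = 2.0963


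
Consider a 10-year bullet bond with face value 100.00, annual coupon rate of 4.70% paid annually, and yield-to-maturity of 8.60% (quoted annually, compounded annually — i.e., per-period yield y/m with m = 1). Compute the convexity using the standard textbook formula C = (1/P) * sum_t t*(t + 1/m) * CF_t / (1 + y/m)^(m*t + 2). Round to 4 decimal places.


Answer: Convexity = 67.4551

Derivation:
Coupon per period c = face * coupon_rate / m = 4.700000
Periods per year m = 1; per-period yield y/m = 0.086000
Number of cashflows N = 10
Cashflows (t years, CF_t, discount factor 1/(1+y/m)^(m*t), PV):
  t = 1.0000: CF_t = 4.700000, DF = 0.920810, PV = 4.327808
  t = 2.0000: CF_t = 4.700000, DF = 0.847892, PV = 3.985091
  t = 3.0000: CF_t = 4.700000, DF = 0.780747, PV = 3.669513
  t = 4.0000: CF_t = 4.700000, DF = 0.718920, PV = 3.378925
  t = 5.0000: CF_t = 4.700000, DF = 0.661989, PV = 3.111349
  t = 6.0000: CF_t = 4.700000, DF = 0.609566, PV = 2.864962
  t = 7.0000: CF_t = 4.700000, DF = 0.561295, PV = 2.638087
  t = 8.0000: CF_t = 4.700000, DF = 0.516846, PV = 2.429178
  t = 9.0000: CF_t = 4.700000, DF = 0.475917, PV = 2.236812
  t = 10.0000: CF_t = 104.700000, DF = 0.438230, PV = 45.882643
Price P = sum_t PV_t = 74.524367
Convexity numerator sum_t t*(t + 1/m) * CF_t / (1+y/m)^(m*t + 2):
  t = 1.0000: term = 7.339025
  t = 2.0000: term = 20.273550
  t = 3.0000: term = 37.336188
  t = 4.0000: term = 57.299245
  t = 5.0000: term = 79.142604
  t = 6.0000: term = 102.025456
  t = 7.0000: term = 125.261457
  t = 8.0000: term = 148.296910
  t = 9.0000: term = 170.691655
  t = 10.0000: term = 4279.386022
Convexity = (1/P) * sum = 5027.052113 / 74.524367 = 67.455146


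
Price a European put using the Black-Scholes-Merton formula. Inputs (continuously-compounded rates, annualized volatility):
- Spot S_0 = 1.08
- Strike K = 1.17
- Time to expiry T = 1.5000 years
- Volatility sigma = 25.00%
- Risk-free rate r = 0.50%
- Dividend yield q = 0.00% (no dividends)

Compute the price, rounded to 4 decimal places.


Answer: Price = 0.1808

Derivation:
d1 = (ln(S/K) + (r - q + 0.5*sigma^2) * T) / (sigma * sqrt(T)) = -0.08383038
d2 = d1 - sigma * sqrt(T) = -0.39001660
exp(-rT) = 0.99252805; exp(-qT) = 1.00000000
P = K * exp(-rT) * N(-d2) - S_0 * exp(-qT) * N(-d1)
N(-d1) = 0.53340435; N(-d2) = 0.65173786
P = 1.1700 * 0.99252805 * 0.65173786 - 1.0800 * 1.00000000 * 0.53340435 = 0.1808


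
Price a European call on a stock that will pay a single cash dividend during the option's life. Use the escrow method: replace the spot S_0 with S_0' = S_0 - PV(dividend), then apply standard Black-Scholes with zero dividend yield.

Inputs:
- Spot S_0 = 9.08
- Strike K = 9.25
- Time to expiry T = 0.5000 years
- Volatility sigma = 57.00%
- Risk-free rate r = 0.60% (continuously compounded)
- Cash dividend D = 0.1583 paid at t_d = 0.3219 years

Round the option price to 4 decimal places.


Answer: Price = 1.3036

Derivation:
PV(D) = D * exp(-r * t_d) = 0.1583 * 0.99807046 = 0.15799455
S_0' = S_0 - PV(D) = 9.0800 - 0.15799455 = 8.92200545
d1 = (ln(S_0'/K) + (r + sigma^2/2)*T) / (sigma*sqrt(T)) = 0.11939484
d2 = d1 - sigma*sqrt(T) = -0.28365602
exp(-rT) = 0.99700450
N(d1) = 0.54751873; N(d2) = 0.38833700
C = S_0' * N(d1) - K * exp(-rT) * N(d2) = 8.92200545 * 0.54751873 - 9.2500 * 0.99700450 * 0.38833700 = 1.3036


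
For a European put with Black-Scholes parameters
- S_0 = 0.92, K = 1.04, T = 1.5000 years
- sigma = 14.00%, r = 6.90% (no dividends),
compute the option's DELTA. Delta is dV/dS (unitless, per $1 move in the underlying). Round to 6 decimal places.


Answer: Delta = -0.510242

Derivation:
d1 = -0.0256748638; d2 = -0.1971391458
phi(d1) = 0.3988108110; exp(-qT) = 1.0000000000; exp(-rT) = 0.9016760227
N(-d1) = 0.5102416635
Delta = -exp(-qT) * N(-d1) = -1.0000000000 * 0.5102416635 = -0.510242


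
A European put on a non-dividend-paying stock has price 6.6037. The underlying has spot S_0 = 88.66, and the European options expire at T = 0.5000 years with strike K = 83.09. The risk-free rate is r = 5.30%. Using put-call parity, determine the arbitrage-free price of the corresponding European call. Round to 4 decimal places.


Put-call parity: C - P = S_0 * exp(-qT) - K * exp(-rT).
S_0 * exp(-qT) = 88.6600 * 1.00000000 = 88.66000000
K * exp(-rT) = 83.0900 * 0.97384804 = 80.91703396
C = P + S*exp(-qT) - K*exp(-rT)
C = 6.6037 + 88.66000000 - 80.91703396 = 14.3467

Answer: Call price = 14.3467


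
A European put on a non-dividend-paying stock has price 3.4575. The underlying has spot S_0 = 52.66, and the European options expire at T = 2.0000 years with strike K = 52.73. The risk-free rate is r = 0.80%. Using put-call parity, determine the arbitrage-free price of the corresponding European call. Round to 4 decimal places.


Answer: Call price = 4.2245

Derivation:
Put-call parity: C - P = S_0 * exp(-qT) - K * exp(-rT).
S_0 * exp(-qT) = 52.6600 * 1.00000000 = 52.66000000
K * exp(-rT) = 52.7300 * 0.98412732 = 51.89303359
C = P + S*exp(-qT) - K*exp(-rT)
C = 3.4575 + 52.66000000 - 51.89303359 = 4.2245


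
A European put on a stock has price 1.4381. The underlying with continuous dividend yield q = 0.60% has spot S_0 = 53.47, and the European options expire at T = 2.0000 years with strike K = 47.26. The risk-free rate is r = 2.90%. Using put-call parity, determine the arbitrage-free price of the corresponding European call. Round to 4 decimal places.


Answer: Call price = 9.6734

Derivation:
Put-call parity: C - P = S_0 * exp(-qT) - K * exp(-rT).
S_0 * exp(-qT) = 53.4700 * 0.98807171 = 52.83219449
K * exp(-rT) = 47.2600 * 0.94364995 = 44.59689652
C = P + S*exp(-qT) - K*exp(-rT)
C = 1.4381 + 52.83219449 - 44.59689652 = 9.6734


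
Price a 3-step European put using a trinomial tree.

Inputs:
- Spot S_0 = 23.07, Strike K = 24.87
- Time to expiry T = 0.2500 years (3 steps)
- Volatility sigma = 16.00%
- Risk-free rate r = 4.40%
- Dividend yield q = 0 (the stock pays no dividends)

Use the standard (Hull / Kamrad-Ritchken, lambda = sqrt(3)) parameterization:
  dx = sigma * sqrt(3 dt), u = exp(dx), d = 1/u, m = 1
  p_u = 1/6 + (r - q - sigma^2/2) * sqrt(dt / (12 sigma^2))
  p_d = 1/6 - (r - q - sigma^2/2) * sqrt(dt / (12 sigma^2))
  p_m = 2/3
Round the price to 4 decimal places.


Answer: Price = V(0,0) = 1.7321

Derivation:
dt = T/N = 0.083333; dx = sigma*sqrt(3*dt) = 0.080000
u = exp(dx) = 1.083287; d = 1/u = 0.923116
p_u = 0.182917, p_m = 0.666667, p_d = 0.150417
Discount per step: exp(-r*dt) = 0.996340
Stock lattice S(k, j) with j the centered position index:
  k=0: S(0,+0) = 23.0700
  k=1: S(1,-1) = 21.2963; S(1,+0) = 23.0700; S(1,+1) = 24.9914
  k=2: S(2,-2) = 19.6590; S(2,-1) = 21.2963; S(2,+0) = 23.0700; S(2,+1) = 24.9914; S(2,+2) = 27.0729
  k=3: S(3,-3) = 18.1475; S(3,-2) = 19.6590; S(3,-1) = 21.2963; S(3,+0) = 23.0700; S(3,+1) = 24.9914; S(3,+2) = 27.0729; S(3,+3) = 29.3277
Terminal payoffs V(N, j) = max(K - S_T, 0):
  V(3,-3) = 6.722495; V(3,-2) = 5.211043; V(3,-1) = 3.573706; V(3,+0) = 1.800000; V(3,+1) = 0.000000; V(3,+2) = 0.000000; V(3,+3) = 0.000000
Backward induction: V(k, j) = exp(-r*dt) * [p_u * V(k+1, j+1) + p_m * V(k+1, j) + p_d * V(k+1, j-1)]
  V(2,-2) = exp(-r*dt) * [p_u*3.573706 + p_m*5.211043 + p_d*6.722495] = 5.120086
  V(2,-1) = exp(-r*dt) * [p_u*1.800000 + p_m*3.573706 + p_d*5.211043] = 3.482755
  V(2,+0) = exp(-r*dt) * [p_u*0.000000 + p_m*1.800000 + p_d*3.573706] = 1.731186
  V(2,+1) = exp(-r*dt) * [p_u*0.000000 + p_m*0.000000 + p_d*1.800000] = 0.269759
  V(2,+2) = exp(-r*dt) * [p_u*0.000000 + p_m*0.000000 + p_d*0.000000] = 0.000000
  V(1,-1) = exp(-r*dt) * [p_u*1.731186 + p_m*3.482755 + p_d*5.120086] = 3.396170
  V(1,+0) = exp(-r*dt) * [p_u*0.269759 + p_m*1.731186 + p_d*3.482755] = 1.721010
  V(1,+1) = exp(-r*dt) * [p_u*0.000000 + p_m*0.269759 + p_d*1.731186] = 0.438627
  V(0,+0) = exp(-r*dt) * [p_u*0.438627 + p_m*1.721010 + p_d*3.396170] = 1.732050


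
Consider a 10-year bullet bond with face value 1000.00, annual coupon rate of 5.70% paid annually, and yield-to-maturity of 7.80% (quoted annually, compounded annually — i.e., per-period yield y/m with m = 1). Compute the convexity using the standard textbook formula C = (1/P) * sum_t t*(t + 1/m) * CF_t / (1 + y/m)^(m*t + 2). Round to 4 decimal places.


Coupon per period c = face * coupon_rate / m = 57.000000
Periods per year m = 1; per-period yield y/m = 0.078000
Number of cashflows N = 10
Cashflows (t years, CF_t, discount factor 1/(1+y/m)^(m*t), PV):
  t = 1.0000: CF_t = 57.000000, DF = 0.927644, PV = 52.875696
  t = 2.0000: CF_t = 57.000000, DF = 0.860523, PV = 49.049811
  t = 3.0000: CF_t = 57.000000, DF = 0.798259, PV = 45.500752
  t = 4.0000: CF_t = 57.000000, DF = 0.740500, PV = 42.208490
  t = 5.0000: CF_t = 57.000000, DF = 0.686920, PV = 39.154443
  t = 6.0000: CF_t = 57.000000, DF = 0.637217, PV = 36.321376
  t = 7.0000: CF_t = 57.000000, DF = 0.591111, PV = 33.693299
  t = 8.0000: CF_t = 57.000000, DF = 0.548340, PV = 31.255379
  t = 9.0000: CF_t = 57.000000, DF = 0.508664, PV = 28.993858
  t = 10.0000: CF_t = 1057.000000, DF = 0.471859, PV = 498.755134
Price P = sum_t PV_t = 857.808236
Convexity numerator sum_t t*(t + 1/m) * CF_t / (1+y/m)^(m*t + 2):
  t = 1.0000: term = 91.001504
  t = 2.0000: term = 253.250938
  t = 3.0000: term = 469.853317
  t = 4.0000: term = 726.427516
  t = 5.0000: term = 1010.798955
  t = 6.0000: term = 1312.725916
  t = 7.0000: term = 1623.656050
  t = 8.0000: term = 1936.509998
  t = 9.0000: term = 2245.489330
  t = 10.0000: term = 47210.928549
Convexity = (1/P) * sum = 56880.642073 / 857.808236 = 66.309275

Answer: Convexity = 66.3093


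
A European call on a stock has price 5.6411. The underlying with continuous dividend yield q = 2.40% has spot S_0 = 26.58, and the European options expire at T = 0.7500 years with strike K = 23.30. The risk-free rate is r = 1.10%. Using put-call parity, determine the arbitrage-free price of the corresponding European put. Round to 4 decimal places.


Put-call parity: C - P = S_0 * exp(-qT) - K * exp(-rT).
S_0 * exp(-qT) = 26.5800 * 0.98216103 = 26.10584024
K * exp(-rT) = 23.3000 * 0.99178394 = 23.10856575
P = C - S*exp(-qT) + K*exp(-rT)
P = 5.6411 - 26.10584024 + 23.10856575 = 2.6438

Answer: Put price = 2.6438


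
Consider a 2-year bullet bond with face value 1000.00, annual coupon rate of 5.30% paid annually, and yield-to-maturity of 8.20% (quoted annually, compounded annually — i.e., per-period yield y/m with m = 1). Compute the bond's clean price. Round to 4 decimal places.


Answer: Price = 948.4268

Derivation:
Coupon per period c = face * coupon_rate / m = 53.000000
Periods per year m = 1; per-period yield y/m = 0.082000
Number of cashflows N = 2
Cashflows (t years, CF_t, discount factor 1/(1+y/m)^(m*t), PV):
  t = 1.0000: CF_t = 53.000000, DF = 0.924214, PV = 48.983364
  t = 2.0000: CF_t = 1053.000000, DF = 0.854172, PV = 899.443421
Price P = sum_t PV_t = 948.426785


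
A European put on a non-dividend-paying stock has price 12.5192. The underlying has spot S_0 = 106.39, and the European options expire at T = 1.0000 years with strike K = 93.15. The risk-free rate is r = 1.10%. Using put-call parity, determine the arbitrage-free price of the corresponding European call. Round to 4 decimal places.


Answer: Call price = 26.7782

Derivation:
Put-call parity: C - P = S_0 * exp(-qT) - K * exp(-rT).
S_0 * exp(-qT) = 106.3900 * 1.00000000 = 106.39000000
K * exp(-rT) = 93.1500 * 0.98906028 = 92.13096497
C = P + S*exp(-qT) - K*exp(-rT)
C = 12.5192 + 106.39000000 - 92.13096497 = 26.7782


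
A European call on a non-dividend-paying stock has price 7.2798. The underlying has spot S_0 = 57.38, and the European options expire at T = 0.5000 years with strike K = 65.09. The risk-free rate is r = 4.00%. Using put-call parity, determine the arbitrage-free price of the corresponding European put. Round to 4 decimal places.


Answer: Put price = 13.7009

Derivation:
Put-call parity: C - P = S_0 * exp(-qT) - K * exp(-rT).
S_0 * exp(-qT) = 57.3800 * 1.00000000 = 57.38000000
K * exp(-rT) = 65.0900 * 0.98019867 = 63.80113165
P = C - S*exp(-qT) + K*exp(-rT)
P = 7.2798 - 57.38000000 + 63.80113165 = 13.7009


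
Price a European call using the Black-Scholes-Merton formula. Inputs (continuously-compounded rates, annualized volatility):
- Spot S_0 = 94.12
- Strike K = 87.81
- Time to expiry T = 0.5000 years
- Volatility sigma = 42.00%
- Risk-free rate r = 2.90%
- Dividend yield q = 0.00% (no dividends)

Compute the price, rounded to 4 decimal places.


d1 = (ln(S/K) + (r - q + 0.5*sigma^2) * T) / (sigma * sqrt(T)) = 0.43098217
d2 = d1 - sigma * sqrt(T) = 0.13399732
exp(-rT) = 0.98560462; exp(-qT) = 1.00000000
C = S_0 * exp(-qT) * N(d1) - K * exp(-rT) * N(d2)
N(d1) = 0.66675933; N(d2) = 0.55329765
C = 94.1200 * 1.00000000 * 0.66675933 - 87.8100 * 0.98560462 * 0.55329765 = 14.8697

Answer: Price = 14.8697


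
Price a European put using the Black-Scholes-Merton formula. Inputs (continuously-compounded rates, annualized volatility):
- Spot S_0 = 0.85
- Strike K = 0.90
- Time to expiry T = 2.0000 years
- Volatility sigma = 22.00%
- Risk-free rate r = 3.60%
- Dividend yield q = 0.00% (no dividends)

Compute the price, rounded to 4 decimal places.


Answer: Price = 0.0982

Derivation:
d1 = (ln(S/K) + (r - q + 0.5*sigma^2) * T) / (sigma * sqrt(T)) = 0.20326616
d2 = d1 - sigma * sqrt(T) = -0.10786083
exp(-rT) = 0.93053090; exp(-qT) = 1.00000000
P = K * exp(-rT) * N(-d2) - S_0 * exp(-qT) * N(-d1)
N(-d1) = 0.41946350; N(-d2) = 0.54294695
P = 0.9000 * 0.93053090 * 0.54294695 - 0.8500 * 1.00000000 * 0.41946350 = 0.0982


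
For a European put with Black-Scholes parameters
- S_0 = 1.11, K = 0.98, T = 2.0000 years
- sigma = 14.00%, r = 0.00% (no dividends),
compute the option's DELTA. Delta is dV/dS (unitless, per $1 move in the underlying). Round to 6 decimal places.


Answer: Delta = -0.233266

Derivation:
d1 = 0.7281317055; d2 = 0.5301418068
phi(d1) = 0.3060439917; exp(-qT) = 1.0000000000; exp(-rT) = 1.0000000000
N(-d1) = 0.2332664835
Delta = -exp(-qT) * N(-d1) = -1.0000000000 * 0.2332664835 = -0.233266


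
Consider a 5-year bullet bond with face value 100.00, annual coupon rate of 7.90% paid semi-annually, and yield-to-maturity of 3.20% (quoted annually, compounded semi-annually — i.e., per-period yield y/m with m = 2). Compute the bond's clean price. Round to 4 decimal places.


Coupon per period c = face * coupon_rate / m = 3.950000
Periods per year m = 2; per-period yield y/m = 0.016000
Number of cashflows N = 10
Cashflows (t years, CF_t, discount factor 1/(1+y/m)^(m*t), PV):
  t = 0.5000: CF_t = 3.950000, DF = 0.984252, PV = 3.887795
  t = 1.0000: CF_t = 3.950000, DF = 0.968752, PV = 3.826570
  t = 1.5000: CF_t = 3.950000, DF = 0.953496, PV = 3.766309
  t = 2.0000: CF_t = 3.950000, DF = 0.938480, PV = 3.706997
  t = 2.5000: CF_t = 3.950000, DF = 0.923701, PV = 3.648619
  t = 3.0000: CF_t = 3.950000, DF = 0.909155, PV = 3.591161
  t = 3.5000: CF_t = 3.950000, DF = 0.894837, PV = 3.534607
  t = 4.0000: CF_t = 3.950000, DF = 0.880745, PV = 3.478944
  t = 4.5000: CF_t = 3.950000, DF = 0.866875, PV = 3.424157
  t = 5.0000: CF_t = 103.950000, DF = 0.853224, PV = 88.692606
Price P = sum_t PV_t = 121.557766

Answer: Price = 121.5578


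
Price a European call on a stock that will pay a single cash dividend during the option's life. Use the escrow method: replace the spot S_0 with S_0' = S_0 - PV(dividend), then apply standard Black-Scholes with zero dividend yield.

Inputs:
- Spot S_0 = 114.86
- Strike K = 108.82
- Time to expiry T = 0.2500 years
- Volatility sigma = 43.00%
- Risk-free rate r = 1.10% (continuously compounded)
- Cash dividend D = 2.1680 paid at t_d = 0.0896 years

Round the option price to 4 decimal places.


PV(D) = D * exp(-r * t_d) = 2.1680 * 0.99901489 = 2.16586427
S_0' = S_0 - PV(D) = 114.8600 - 2.16586427 = 112.69413573
d1 = (ln(S_0'/K) + (r + sigma^2/2)*T) / (sigma*sqrt(T)) = 0.28299881
d2 = d1 - sigma*sqrt(T) = 0.06799881
exp(-rT) = 0.99725378
N(d1) = 0.61141113; N(d2) = 0.52710671
C = S_0' * N(d1) - K * exp(-rT) * N(d2) = 112.69413573 * 0.61141113 - 108.8200 * 0.99725378 * 0.52710671 = 11.7002

Answer: Price = 11.7002


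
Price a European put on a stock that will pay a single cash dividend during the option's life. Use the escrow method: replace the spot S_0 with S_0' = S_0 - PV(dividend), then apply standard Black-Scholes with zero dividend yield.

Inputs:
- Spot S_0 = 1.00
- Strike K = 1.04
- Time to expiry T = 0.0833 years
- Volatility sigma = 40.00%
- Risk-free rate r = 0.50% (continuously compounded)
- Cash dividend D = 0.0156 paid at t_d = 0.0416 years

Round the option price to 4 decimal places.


Answer: Price = 0.0793

Derivation:
PV(D) = D * exp(-r * t_d) = 0.0156 * 0.99979202 = 0.01559676
S_0' = S_0 - PV(D) = 1.0000 - 0.01559676 = 0.98440324
d1 = (ln(S_0'/K) + (r + sigma^2/2)*T) / (sigma*sqrt(T)) = -0.41456162
d2 = d1 - sigma*sqrt(T) = -0.53000858
exp(-rT) = 0.99958359
N(-d1) = 0.66076858; N(-d2) = 0.70194701
P = K * exp(-rT) * N(-d2) - S_0' * N(-d1) = 1.0400 * 0.99958359 * 0.70194701 - 0.98440324 * 0.66076858 = 0.0793


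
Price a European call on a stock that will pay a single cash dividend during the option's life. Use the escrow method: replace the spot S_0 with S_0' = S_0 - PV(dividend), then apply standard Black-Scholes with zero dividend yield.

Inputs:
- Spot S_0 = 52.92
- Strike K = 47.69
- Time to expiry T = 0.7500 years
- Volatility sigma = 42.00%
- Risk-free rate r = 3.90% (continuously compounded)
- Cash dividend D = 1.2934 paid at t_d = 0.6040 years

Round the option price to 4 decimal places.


Answer: Price = 10.0520

Derivation:
PV(D) = D * exp(-r * t_d) = 1.2934 * 0.97671928 = 1.26328871
S_0' = S_0 - PV(D) = 52.9200 - 1.26328871 = 51.65671129
d1 = (ln(S_0'/K) + (r + sigma^2/2)*T) / (sigma*sqrt(T)) = 0.48194559
d2 = d1 - sigma*sqrt(T) = 0.11821492
exp(-rT) = 0.97117364
N(d1) = 0.68507770; N(d2) = 0.54705132
C = S_0' * N(d1) - K * exp(-rT) * N(d2) = 51.65671129 * 0.68507770 - 47.6900 * 0.97117364 * 0.54705132 = 10.0520


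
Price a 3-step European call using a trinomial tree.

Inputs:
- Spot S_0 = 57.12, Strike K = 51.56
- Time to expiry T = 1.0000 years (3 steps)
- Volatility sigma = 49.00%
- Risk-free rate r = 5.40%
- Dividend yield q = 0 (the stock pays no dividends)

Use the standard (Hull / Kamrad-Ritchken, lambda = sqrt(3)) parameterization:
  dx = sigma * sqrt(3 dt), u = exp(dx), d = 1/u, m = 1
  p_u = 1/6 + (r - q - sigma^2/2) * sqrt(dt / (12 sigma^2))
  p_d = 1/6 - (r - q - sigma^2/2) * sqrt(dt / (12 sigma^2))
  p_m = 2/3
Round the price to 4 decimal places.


Answer: Price = V(0,0) = 14.7178

Derivation:
dt = T/N = 0.333333; dx = sigma*sqrt(3*dt) = 0.490000
u = exp(dx) = 1.632316; d = 1/u = 0.612626
p_u = 0.144201, p_m = 0.666667, p_d = 0.189133
Discount per step: exp(-r*dt) = 0.982161
Stock lattice S(k, j) with j the centered position index:
  k=0: S(0,+0) = 57.1200
  k=1: S(1,-1) = 34.9932; S(1,+0) = 57.1200; S(1,+1) = 93.2379
  k=2: S(2,-2) = 21.4378; S(2,-1) = 34.9932; S(2,+0) = 57.1200; S(2,+1) = 93.2379; S(2,+2) = 152.1937
  k=3: S(3,-3) = 13.1333; S(3,-2) = 21.4378; S(3,-1) = 34.9932; S(3,+0) = 57.1200; S(3,+1) = 93.2379; S(3,+2) = 152.1937; S(3,+3) = 248.4283
Terminal payoffs V(N, j) = max(S_T - K, 0):
  V(3,-3) = 0.000000; V(3,-2) = 0.000000; V(3,-1) = 0.000000; V(3,+0) = 5.560000; V(3,+1) = 41.677902; V(3,+2) = 100.633741; V(3,+3) = 196.868311
Backward induction: V(k, j) = exp(-r*dt) * [p_u * V(k+1, j+1) + p_m * V(k+1, j) + p_d * V(k+1, j-1)]
  V(2,-2) = exp(-r*dt) * [p_u*0.000000 + p_m*0.000000 + p_d*0.000000] = 0.000000
  V(2,-1) = exp(-r*dt) * [p_u*5.560000 + p_m*0.000000 + p_d*0.000000] = 0.787453
  V(2,+0) = exp(-r*dt) * [p_u*41.677902 + p_m*5.560000 + p_d*0.000000] = 9.543314
  V(2,+1) = exp(-r*dt) * [p_u*100.633741 + p_m*41.677902 + p_d*5.560000] = 42.575011
  V(2,+2) = exp(-r*dt) * [p_u*196.868311 + p_m*100.633741 + p_d*41.677902] = 101.516515
  V(1,-1) = exp(-r*dt) * [p_u*9.543314 + p_m*0.787453 + p_d*0.000000] = 1.867207
  V(1,+0) = exp(-r*dt) * [p_u*42.575011 + p_m*9.543314 + p_d*0.787453] = 12.424816
  V(1,+1) = exp(-r*dt) * [p_u*101.516515 + p_m*42.575011 + p_d*9.543314] = 44.027375
  V(0,+0) = exp(-r*dt) * [p_u*44.027375 + p_m*12.424816 + p_d*1.867207] = 14.717819
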